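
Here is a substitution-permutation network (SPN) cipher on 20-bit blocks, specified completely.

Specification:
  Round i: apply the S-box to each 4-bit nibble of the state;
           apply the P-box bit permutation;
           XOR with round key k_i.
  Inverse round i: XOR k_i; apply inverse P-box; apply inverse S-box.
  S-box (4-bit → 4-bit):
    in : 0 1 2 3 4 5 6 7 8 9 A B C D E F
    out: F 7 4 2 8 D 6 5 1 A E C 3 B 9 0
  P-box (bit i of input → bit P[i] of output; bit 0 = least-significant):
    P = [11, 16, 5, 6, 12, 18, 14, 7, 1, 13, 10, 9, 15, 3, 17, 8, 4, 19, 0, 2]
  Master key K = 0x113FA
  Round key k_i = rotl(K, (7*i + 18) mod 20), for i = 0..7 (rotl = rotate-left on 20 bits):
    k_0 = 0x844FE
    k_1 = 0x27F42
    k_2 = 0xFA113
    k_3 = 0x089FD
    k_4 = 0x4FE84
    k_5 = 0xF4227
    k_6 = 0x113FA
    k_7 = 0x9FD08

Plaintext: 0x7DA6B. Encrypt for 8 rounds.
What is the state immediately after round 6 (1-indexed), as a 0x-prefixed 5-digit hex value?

0xAEE18

s_0 = plaintext = 0x7DA6B
s_1 = Round(s_0, k_0) = 0xCA387
s_2 = Round(s_1, k_1) = 0x8467A
s_3 = Round(s_2, k_2) = 0xED463
s_4 = Round(s_3, k_3) = 0x54AE1
s_5 = Round(s_4, k_4) = 0x5C131
s_6 = Round(s_5, k_5) = 0xAEE18
s_7 = Round(s_6, k_6) = 0xDC8FD
s_8 = Round(s_7, k_7) = 0x07556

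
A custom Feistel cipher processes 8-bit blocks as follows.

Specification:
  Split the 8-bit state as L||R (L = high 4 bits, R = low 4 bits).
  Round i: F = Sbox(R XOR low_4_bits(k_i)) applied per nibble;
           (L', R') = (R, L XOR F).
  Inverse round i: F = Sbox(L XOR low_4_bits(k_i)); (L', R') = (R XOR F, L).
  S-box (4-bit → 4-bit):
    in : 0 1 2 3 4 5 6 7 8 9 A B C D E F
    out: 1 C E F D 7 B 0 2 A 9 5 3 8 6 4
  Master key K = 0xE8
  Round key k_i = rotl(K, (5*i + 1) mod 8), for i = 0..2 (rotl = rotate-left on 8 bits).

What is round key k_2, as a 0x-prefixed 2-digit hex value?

0x47

K = 0xE8
k_0 = rotl(K, (5*0+1) mod 8) = rotl(K, 1) = 0xD1
k_1 = rotl(K, (5*1+1) mod 8) = rotl(K, 6) = 0x3A
k_2 = rotl(K, (5*2+1) mod 8) = rotl(K, 3) = 0x47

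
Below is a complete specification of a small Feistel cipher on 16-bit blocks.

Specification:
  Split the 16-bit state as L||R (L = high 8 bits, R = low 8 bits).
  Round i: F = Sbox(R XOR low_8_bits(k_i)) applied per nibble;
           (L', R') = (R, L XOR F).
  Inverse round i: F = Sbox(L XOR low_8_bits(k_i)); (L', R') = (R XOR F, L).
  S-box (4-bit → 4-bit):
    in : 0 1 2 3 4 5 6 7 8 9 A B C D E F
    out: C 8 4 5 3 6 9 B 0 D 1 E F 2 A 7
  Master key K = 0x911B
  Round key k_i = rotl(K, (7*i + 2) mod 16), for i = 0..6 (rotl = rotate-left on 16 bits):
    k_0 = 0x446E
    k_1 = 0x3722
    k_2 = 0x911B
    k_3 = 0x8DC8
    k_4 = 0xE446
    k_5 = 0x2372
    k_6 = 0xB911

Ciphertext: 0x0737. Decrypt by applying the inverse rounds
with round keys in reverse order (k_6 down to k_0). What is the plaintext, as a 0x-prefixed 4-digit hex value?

s_0 = ciphertext = 0x0737
s_1 = InvRound(s_0, k_6) = 0xBE07
s_2 = InvRound(s_1, k_5) = 0xF8BE
s_3 = InvRound(s_2, k_4) = 0x54F8
s_4 = InvRound(s_3, k_3) = 0x2754
s_5 = InvRound(s_4, k_2) = 0x0B27
s_6 = InvRound(s_5, k_1) = 0x6A0B
s_7 = InvRound(s_6, k_0) = 0xC86A

0xC86A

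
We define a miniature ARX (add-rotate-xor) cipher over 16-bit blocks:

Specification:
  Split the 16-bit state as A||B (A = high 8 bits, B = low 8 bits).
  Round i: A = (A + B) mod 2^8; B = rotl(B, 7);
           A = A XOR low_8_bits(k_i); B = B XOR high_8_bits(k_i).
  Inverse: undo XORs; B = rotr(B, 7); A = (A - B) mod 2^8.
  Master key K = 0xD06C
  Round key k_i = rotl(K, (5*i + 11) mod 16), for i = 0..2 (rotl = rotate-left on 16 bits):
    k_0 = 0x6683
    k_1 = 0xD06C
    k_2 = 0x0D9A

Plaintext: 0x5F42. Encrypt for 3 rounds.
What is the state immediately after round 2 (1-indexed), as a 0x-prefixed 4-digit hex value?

s_0 = plaintext = 0x5F42
s_1 = Round(s_0, k_0) = 0x2247
s_2 = Round(s_1, k_1) = 0x0573
s_3 = Round(s_2, k_2) = 0xE2B4

0x0573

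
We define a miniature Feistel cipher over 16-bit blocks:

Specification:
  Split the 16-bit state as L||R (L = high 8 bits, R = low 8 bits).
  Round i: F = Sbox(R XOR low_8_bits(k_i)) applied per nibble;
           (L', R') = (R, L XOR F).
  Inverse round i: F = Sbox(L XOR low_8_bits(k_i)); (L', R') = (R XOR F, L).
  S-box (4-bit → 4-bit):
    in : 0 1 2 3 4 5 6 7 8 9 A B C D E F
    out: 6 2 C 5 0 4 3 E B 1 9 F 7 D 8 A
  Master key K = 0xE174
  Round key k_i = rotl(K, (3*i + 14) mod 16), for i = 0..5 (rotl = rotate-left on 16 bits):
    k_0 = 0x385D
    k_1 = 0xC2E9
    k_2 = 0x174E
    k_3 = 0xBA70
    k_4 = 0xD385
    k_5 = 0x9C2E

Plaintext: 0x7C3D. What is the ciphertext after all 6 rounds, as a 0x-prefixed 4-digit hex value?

s_0 = plaintext = 0x7C3D
s_1 = Round(s_0, k_0) = 0x3D4A
s_2 = Round(s_1, k_1) = 0x4AA8
s_3 = Round(s_2, k_2) = 0xA8C9
s_4 = Round(s_3, k_3) = 0xC959
s_5 = Round(s_4, k_4) = 0x591E
s_6 = Round(s_5, k_5) = 0x1E0F

0x1E0F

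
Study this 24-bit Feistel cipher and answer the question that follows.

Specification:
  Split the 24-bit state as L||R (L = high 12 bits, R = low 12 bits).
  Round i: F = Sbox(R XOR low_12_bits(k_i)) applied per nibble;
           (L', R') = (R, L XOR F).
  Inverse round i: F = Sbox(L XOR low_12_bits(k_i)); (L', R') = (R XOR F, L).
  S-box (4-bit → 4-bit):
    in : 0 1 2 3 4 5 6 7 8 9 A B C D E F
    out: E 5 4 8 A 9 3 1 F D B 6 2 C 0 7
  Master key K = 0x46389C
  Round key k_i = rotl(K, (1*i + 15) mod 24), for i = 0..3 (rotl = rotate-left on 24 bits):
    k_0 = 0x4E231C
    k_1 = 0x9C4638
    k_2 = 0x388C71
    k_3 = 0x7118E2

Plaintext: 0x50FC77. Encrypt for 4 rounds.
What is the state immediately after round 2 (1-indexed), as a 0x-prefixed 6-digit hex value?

0x239692

s_0 = plaintext = 0x50FC77
s_1 = Round(s_0, k_0) = 0xC77239
s_2 = Round(s_1, k_1) = 0x239692
s_3 = Round(s_2, k_2) = 0x692931
s_4 = Round(s_3, k_3) = 0x93135A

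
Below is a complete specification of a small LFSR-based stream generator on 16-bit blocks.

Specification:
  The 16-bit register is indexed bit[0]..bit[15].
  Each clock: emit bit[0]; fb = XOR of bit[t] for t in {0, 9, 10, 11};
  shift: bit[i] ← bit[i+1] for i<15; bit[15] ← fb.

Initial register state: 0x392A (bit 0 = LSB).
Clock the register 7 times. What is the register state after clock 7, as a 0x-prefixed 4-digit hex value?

0x3E72

reg_0 = 0x392A
clock 1: out=0, reg = 0x9C95
clock 2: out=1, reg = 0xCE4A
clock 3: out=0, reg = 0xE725
clock 4: out=1, reg = 0xF392
clock 5: out=0, reg = 0xF9C9
clock 6: out=1, reg = 0x7CE4
clock 7: out=0, reg = 0x3E72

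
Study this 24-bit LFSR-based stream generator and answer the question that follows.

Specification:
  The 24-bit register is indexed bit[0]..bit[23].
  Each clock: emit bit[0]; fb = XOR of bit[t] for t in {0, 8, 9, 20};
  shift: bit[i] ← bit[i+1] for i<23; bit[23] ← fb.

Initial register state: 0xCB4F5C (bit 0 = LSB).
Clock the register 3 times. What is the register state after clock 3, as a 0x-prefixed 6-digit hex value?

reg_0 = 0xCB4F5C
clock 1: out=0, reg = 0x65A7AE
clock 2: out=0, reg = 0x32D3D7
clock 3: out=1, reg = 0x1969EB

0x1969EB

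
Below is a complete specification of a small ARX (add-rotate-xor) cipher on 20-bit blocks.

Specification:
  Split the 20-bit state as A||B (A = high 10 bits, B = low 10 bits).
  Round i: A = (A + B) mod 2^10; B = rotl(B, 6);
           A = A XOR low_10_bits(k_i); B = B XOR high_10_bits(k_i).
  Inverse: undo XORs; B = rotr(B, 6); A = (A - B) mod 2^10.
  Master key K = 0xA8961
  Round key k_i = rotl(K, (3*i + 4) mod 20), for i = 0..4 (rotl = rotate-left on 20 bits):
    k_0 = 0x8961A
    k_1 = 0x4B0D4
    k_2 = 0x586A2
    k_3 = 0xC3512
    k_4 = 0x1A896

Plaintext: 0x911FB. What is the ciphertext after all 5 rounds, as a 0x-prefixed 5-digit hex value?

s_0 = plaintext = 0x911FB
s_1 = Round(s_0, k_0) = 0x894FA
s_2 = Round(s_1, k_1) = 0xF2FA3
s_3 = Round(s_2, k_2) = 0x7319B
s_4 = Round(s_3, k_3) = 0x9D5D4
s_5 = Round(s_4, k_4) = 0x37D77

0x37D77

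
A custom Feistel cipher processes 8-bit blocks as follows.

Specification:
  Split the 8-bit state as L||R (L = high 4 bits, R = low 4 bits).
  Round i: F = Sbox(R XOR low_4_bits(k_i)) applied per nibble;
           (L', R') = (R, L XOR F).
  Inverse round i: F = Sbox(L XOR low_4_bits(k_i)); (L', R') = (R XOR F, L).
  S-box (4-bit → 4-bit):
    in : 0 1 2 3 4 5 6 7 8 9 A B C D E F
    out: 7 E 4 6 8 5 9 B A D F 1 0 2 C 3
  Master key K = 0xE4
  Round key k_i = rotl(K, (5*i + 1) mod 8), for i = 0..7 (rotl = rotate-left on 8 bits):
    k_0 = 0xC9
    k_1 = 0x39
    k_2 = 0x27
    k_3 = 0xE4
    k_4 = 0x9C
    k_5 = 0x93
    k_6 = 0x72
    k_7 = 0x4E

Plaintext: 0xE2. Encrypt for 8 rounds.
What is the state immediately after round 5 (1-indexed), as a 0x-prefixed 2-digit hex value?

0xA6

s_0 = plaintext = 0xE2
s_1 = Round(s_0, k_0) = 0x2F
s_2 = Round(s_1, k_1) = 0xFB
s_3 = Round(s_2, k_2) = 0xBF
s_4 = Round(s_3, k_3) = 0xFA
s_5 = Round(s_4, k_4) = 0xA6
s_6 = Round(s_5, k_5) = 0x6F
s_7 = Round(s_6, k_6) = 0xF4
s_8 = Round(s_7, k_7) = 0x40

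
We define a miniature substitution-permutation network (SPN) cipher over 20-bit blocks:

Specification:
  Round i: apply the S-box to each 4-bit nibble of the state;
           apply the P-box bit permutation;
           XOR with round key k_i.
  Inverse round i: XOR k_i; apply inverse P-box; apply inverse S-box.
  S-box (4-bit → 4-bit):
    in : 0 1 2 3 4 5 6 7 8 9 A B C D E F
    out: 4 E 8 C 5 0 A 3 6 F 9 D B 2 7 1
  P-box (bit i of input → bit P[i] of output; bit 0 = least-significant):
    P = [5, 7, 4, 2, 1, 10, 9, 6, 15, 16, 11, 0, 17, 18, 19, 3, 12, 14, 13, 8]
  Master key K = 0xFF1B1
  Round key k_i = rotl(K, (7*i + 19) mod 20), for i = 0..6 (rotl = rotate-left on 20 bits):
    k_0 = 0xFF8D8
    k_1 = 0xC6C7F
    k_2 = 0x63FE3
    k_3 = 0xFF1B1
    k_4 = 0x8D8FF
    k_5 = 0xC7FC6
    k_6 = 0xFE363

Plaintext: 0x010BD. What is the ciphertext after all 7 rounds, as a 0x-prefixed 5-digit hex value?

0x968FF

s_0 = plaintext = 0x010BD
s_1 = Round(s_0, k_0) = 0x3D212
s_2 = Round(s_1, k_1) = 0x84B3A
s_3 = Round(s_2, k_2) = 0xCD586
s_4 = Round(s_3, k_3) = 0xBA635
s_5 = Round(s_4, k_4) = 0xBEBB6
s_6 = Round(s_5, k_5) = 0x2C401
s_7 = Round(s_6, k_6) = 0x968FF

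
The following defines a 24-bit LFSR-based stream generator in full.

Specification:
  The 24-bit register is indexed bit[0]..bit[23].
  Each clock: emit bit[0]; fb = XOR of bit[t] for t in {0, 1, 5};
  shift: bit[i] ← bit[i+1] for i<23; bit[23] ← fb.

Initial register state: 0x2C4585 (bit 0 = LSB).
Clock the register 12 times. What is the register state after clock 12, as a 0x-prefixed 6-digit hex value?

reg_0 = 0x2C4585
clock 1: out=1, reg = 0x9622C2
clock 2: out=0, reg = 0xCB1161
clock 3: out=1, reg = 0x6588B0
clock 4: out=0, reg = 0xB2C458
clock 5: out=0, reg = 0x59622C
clock 6: out=0, reg = 0xACB116
clock 7: out=0, reg = 0xD6588B
clock 8: out=1, reg = 0x6B2C45
clock 9: out=1, reg = 0xB59622
clock 10: out=0, reg = 0x5ACB11
clock 11: out=1, reg = 0xAD6588
clock 12: out=0, reg = 0x56B2C4

0x56B2C4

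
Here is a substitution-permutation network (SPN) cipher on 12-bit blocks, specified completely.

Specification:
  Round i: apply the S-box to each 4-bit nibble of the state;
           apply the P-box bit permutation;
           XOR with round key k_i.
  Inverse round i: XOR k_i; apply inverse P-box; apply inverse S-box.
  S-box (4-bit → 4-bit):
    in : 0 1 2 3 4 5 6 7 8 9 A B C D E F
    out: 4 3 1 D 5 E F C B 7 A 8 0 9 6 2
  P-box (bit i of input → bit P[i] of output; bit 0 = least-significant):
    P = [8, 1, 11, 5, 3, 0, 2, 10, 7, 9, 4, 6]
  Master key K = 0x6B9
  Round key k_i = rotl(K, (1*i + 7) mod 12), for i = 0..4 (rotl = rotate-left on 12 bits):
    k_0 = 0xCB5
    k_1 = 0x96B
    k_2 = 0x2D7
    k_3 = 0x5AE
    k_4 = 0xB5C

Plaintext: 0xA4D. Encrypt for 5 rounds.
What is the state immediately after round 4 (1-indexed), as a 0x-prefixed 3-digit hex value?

s_0 = plaintext = 0xA4D
s_1 = Round(s_0, k_0) = 0xFD9
s_2 = Round(s_1, k_1) = 0x661
s_3 = Round(s_2, k_2) = 0x508
s_4 = Round(s_3, k_3) = 0x6D8
s_5 = Round(s_4, k_4) = 0xCA6

0x6D8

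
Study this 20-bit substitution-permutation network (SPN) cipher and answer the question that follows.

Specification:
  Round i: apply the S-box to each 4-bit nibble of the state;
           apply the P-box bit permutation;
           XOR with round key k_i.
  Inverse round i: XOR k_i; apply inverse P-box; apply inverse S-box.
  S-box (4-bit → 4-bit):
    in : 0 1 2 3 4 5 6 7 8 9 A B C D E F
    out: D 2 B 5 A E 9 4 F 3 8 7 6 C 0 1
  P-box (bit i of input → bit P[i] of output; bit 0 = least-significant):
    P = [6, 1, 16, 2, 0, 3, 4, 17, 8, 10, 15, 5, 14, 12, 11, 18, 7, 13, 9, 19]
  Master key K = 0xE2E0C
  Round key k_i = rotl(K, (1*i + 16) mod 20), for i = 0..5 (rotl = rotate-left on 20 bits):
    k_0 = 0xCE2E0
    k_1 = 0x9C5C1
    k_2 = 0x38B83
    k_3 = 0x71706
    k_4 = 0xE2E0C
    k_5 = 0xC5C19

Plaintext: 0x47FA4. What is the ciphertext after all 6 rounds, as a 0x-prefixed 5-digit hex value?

s_0 = plaintext = 0x47FA4
s_1 = Round(s_0, k_0) = 0x6CBE6
s_2 = Round(s_1, k_1) = 0x15805
s_3 = Round(s_2, k_2) = 0x436B4
s_4 = Round(s_3, k_3) = 0xF7E39
s_5 = Round(s_4, k_4) = 0xE26DF
s_6 = Round(s_5, k_5) = 0xA0D69

0xA0D69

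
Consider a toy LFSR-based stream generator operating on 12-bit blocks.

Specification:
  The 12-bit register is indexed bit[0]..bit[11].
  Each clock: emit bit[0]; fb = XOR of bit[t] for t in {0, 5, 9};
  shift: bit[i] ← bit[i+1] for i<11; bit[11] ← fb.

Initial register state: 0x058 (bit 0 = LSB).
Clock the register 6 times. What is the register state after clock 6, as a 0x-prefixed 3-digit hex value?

0x281

reg_0 = 0x058
clock 1: out=0, reg = 0x02C
clock 2: out=0, reg = 0x816
clock 3: out=0, reg = 0x40B
clock 4: out=1, reg = 0xA05
clock 5: out=1, reg = 0x502
clock 6: out=0, reg = 0x281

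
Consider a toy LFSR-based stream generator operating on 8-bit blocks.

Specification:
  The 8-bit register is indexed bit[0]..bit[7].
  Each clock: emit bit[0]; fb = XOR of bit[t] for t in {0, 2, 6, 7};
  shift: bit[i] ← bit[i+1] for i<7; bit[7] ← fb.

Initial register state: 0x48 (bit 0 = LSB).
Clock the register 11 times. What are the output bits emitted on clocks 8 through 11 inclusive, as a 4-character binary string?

reg_0 = 0x48
clock 1: out=0, reg = 0xA4
clock 2: out=0, reg = 0x52
clock 3: out=0, reg = 0xA9
clock 4: out=1, reg = 0x54
clock 5: out=0, reg = 0x2A
clock 6: out=0, reg = 0x15
clock 7: out=1, reg = 0x0A
clock 8: out=0, reg = 0x05
clock 9: out=1, reg = 0x02
clock 10: out=0, reg = 0x01
clock 11: out=1, reg = 0x80

0101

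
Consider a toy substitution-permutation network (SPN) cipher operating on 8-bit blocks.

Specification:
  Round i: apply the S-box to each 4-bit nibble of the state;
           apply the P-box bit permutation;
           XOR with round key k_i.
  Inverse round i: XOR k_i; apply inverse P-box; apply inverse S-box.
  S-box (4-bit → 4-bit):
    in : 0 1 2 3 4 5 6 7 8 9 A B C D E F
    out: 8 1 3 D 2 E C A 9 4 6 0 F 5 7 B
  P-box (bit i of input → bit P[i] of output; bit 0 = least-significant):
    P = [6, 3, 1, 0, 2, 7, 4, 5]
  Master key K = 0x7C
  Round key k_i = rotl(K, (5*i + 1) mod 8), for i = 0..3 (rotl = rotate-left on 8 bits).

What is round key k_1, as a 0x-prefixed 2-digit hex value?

0x1F

K = 0x7C
k_0 = rotl(K, (5*0+1) mod 8) = rotl(K, 1) = 0xF8
k_1 = rotl(K, (5*1+1) mod 8) = rotl(K, 6) = 0x1F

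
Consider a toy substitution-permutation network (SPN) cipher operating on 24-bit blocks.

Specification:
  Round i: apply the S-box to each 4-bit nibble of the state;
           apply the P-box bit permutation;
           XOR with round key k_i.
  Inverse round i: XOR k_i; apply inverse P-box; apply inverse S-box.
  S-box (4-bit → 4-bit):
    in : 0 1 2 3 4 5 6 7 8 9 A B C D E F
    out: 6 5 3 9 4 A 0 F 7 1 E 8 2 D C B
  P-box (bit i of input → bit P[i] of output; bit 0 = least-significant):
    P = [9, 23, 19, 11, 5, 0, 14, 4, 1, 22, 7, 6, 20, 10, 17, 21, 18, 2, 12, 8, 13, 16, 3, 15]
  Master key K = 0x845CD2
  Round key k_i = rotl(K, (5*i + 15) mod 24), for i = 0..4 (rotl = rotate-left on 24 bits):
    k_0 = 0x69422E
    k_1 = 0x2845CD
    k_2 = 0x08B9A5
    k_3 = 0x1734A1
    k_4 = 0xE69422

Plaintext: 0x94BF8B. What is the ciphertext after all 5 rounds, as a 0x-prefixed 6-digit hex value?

0xDD0258

s_0 = plaintext = 0x94BF8B
s_1 = Round(s_0, k_0) = 0x093A4D
s_2 = Round(s_1, k_1) = 0x550F05
s_3 = Round(s_2, k_2) = 0xCB74E2
s_4 = Round(s_3, k_3) = 0xA47331
s_5 = Round(s_4, k_4) = 0xDD0258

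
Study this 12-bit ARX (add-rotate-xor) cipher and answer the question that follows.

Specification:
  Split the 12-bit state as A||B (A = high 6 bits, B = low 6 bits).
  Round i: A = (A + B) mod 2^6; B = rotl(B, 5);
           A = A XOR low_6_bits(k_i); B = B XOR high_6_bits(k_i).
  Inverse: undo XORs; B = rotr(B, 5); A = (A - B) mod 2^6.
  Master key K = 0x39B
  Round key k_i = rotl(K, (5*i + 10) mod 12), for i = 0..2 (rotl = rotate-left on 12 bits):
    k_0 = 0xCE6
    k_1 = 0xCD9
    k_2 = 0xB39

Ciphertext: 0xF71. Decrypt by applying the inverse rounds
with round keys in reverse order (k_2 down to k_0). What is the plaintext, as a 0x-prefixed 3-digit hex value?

0x903

s_0 = ciphertext = 0xF71
s_1 = InvRound(s_0, k_2) = 0x2BA
s_2 = InvRound(s_1, k_1) = 0x052
s_3 = InvRound(s_2, k_0) = 0x903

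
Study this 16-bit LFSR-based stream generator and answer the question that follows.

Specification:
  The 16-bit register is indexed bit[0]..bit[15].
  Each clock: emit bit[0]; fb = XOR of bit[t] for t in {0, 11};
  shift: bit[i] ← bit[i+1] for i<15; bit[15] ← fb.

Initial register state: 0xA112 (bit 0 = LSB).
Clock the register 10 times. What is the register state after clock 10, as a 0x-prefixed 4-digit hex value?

0x71A8

reg_0 = 0xA112
clock 1: out=0, reg = 0x5089
clock 2: out=1, reg = 0xA844
clock 3: out=0, reg = 0xD422
clock 4: out=0, reg = 0x6A11
clock 5: out=1, reg = 0x3508
clock 6: out=0, reg = 0x1A84
clock 7: out=0, reg = 0x8D42
clock 8: out=0, reg = 0xC6A1
clock 9: out=1, reg = 0xE350
clock 10: out=0, reg = 0x71A8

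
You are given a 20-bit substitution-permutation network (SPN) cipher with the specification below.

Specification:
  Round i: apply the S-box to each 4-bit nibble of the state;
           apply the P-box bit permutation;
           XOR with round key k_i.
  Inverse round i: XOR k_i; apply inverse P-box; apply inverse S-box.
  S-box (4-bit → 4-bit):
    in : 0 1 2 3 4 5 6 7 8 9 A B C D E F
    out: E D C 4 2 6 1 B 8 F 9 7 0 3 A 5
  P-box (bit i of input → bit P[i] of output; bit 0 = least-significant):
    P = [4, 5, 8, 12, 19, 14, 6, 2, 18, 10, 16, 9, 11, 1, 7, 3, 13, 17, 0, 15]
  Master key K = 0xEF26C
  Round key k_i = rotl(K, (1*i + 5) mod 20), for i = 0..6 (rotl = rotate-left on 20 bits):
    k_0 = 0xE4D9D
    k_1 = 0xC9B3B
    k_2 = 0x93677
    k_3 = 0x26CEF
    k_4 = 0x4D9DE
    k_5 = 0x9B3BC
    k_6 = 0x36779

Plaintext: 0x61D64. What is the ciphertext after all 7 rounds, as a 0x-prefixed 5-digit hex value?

s_0 = plaintext = 0x61D64
s_1 = Round(s_0, k_0) = 0x26135
s_2 = Round(s_1, k_1) = 0x9105A
s_3 = Round(s_2, k_2) = 0xAC8AE
s_4 = Round(s_3, k_3) = 0xADECB
s_5 = Round(s_4, k_4) = 0x476EC
s_6 = Round(s_5, k_5) = 0xFFBB2
s_7 = Round(s_6, k_6) = 0xE1AB8

0xE1AB8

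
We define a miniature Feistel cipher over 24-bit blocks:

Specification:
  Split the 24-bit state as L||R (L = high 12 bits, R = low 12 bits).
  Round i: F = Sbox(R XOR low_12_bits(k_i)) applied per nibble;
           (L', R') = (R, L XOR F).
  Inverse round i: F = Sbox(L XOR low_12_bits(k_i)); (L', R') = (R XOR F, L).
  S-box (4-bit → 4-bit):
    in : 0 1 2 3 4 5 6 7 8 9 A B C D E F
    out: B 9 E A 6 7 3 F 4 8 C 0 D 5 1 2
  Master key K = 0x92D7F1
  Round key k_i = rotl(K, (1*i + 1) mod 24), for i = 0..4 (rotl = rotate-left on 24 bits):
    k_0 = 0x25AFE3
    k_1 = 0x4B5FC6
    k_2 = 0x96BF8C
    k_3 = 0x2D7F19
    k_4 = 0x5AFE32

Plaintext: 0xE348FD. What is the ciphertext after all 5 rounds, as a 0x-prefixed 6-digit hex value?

s_0 = plaintext = 0xE348FD
s_1 = Round(s_0, k_0) = 0x8FD1A5
s_2 = Round(s_1, k_1) = 0x1A59C7
s_3 = Round(s_2, k_2) = 0x9C72C5
s_4 = Round(s_3, k_3) = 0x2C5C9A
s_5 = Round(s_4, k_4) = 0xC9AC01

0xC9AC01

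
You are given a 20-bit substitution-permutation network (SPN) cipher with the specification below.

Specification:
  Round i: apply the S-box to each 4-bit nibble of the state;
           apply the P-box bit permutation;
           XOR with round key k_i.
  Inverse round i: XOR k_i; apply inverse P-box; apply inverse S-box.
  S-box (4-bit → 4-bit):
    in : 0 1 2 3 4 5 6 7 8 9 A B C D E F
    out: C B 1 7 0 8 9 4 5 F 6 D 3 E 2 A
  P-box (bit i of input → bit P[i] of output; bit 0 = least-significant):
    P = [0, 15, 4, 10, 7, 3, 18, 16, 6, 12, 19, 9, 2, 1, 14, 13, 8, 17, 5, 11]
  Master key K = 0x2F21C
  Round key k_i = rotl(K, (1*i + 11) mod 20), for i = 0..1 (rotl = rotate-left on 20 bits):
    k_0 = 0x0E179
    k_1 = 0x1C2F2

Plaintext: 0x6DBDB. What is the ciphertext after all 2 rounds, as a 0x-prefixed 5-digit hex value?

0x39A57

s_0 = plaintext = 0x6DBDB
s_1 = Round(s_0, k_0) = 0xD8E22
s_2 = Round(s_1, k_1) = 0x39A57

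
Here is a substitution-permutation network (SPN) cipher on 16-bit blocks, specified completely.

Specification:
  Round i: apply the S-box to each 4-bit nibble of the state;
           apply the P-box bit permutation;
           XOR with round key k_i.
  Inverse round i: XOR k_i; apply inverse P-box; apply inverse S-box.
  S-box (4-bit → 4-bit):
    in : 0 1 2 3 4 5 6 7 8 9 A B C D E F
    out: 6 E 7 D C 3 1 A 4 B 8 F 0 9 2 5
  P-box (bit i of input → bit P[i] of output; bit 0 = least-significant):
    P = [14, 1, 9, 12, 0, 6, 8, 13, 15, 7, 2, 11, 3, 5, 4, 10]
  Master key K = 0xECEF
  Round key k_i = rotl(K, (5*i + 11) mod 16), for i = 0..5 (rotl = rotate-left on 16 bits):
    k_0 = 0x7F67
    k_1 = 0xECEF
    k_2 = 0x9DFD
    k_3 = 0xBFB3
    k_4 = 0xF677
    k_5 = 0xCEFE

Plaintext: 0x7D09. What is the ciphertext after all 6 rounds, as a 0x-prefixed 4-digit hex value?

0x3EF4

s_0 = plaintext = 0x7D09
s_1 = Round(s_0, k_0) = 0xA205
s_2 = Round(s_1, k_1) = 0x2929
s_3 = Round(s_2, k_2) = 0x4406
s_4 = Round(s_3, k_3) = 0xF2E7
s_5 = Round(s_4, k_4) = 0x66A9
s_6 = Round(s_5, k_5) = 0x3EF4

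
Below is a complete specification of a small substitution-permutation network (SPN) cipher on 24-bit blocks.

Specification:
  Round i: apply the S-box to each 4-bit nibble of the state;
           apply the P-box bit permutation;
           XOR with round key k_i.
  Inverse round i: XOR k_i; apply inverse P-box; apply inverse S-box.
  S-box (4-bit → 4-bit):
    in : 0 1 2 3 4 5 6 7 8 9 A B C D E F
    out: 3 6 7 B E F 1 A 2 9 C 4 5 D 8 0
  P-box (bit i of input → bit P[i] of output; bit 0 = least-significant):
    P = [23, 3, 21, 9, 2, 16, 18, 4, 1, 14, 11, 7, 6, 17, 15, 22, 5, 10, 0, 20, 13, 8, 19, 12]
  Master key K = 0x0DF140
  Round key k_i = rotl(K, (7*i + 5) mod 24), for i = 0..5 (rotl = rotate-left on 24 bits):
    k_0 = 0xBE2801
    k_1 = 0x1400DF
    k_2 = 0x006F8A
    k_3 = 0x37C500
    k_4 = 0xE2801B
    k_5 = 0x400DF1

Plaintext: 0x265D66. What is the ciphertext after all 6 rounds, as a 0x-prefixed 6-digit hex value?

s_0 = plaintext = 0x265D66
s_1 = Round(s_0, k_0) = 0x7481E7
s_2 = Round(s_1, k_1) = 0x065FC6
s_3 = Round(s_2, k_2) = 0xC6CEEE
s_4 = Round(s_3, k_3) = 0x3F67F0
s_5 = Round(s_4, k_4) = 0x62F1D3
s_6 = Round(s_5, k_5) = 0xC463CC

0xC463CC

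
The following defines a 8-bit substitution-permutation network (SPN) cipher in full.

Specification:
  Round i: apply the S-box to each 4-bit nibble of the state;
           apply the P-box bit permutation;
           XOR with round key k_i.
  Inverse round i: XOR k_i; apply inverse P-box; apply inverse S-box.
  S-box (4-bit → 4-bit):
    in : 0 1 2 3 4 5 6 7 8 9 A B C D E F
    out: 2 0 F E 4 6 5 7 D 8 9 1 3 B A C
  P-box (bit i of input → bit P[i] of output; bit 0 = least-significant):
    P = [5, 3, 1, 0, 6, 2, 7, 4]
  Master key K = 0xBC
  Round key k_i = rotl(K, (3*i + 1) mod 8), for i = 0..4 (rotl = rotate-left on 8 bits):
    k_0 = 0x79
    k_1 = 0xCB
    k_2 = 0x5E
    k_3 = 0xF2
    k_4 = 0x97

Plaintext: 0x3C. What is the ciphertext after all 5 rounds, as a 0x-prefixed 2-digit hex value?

s_0 = plaintext = 0x3C
s_1 = Round(s_0, k_0) = 0xC5
s_2 = Round(s_1, k_1) = 0x85
s_3 = Round(s_2, k_2) = 0x84
s_4 = Round(s_3, k_3) = 0x20
s_5 = Round(s_4, k_4) = 0x4B

0x4B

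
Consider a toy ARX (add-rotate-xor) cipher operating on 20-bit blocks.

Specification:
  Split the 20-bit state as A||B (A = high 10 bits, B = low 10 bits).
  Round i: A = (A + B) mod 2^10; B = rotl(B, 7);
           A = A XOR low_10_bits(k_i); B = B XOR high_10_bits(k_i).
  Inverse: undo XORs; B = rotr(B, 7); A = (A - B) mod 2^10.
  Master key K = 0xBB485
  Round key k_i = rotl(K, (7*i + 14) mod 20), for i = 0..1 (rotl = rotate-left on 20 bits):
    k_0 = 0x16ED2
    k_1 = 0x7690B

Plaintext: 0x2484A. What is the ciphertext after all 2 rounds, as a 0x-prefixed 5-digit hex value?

s_0 = plaintext = 0x2484A
s_1 = Round(s_0, k_0) = 0x83952
s_2 = Round(s_1, k_1) = 0x9ACF0

0x9ACF0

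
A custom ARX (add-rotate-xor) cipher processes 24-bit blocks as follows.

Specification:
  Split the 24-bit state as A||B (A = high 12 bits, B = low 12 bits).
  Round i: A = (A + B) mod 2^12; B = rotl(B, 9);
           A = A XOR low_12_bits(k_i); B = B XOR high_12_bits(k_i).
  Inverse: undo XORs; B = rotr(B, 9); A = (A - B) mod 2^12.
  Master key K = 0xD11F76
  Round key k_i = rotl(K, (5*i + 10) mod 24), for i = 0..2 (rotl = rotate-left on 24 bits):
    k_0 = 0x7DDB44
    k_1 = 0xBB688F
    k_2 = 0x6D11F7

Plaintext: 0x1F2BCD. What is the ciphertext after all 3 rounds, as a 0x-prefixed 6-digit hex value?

0xCC5295

s_0 = plaintext = 0x1F2BCD
s_1 = Round(s_0, k_0) = 0x6FBCA4
s_2 = Round(s_1, k_1) = 0xB10222
s_3 = Round(s_2, k_2) = 0xCC5295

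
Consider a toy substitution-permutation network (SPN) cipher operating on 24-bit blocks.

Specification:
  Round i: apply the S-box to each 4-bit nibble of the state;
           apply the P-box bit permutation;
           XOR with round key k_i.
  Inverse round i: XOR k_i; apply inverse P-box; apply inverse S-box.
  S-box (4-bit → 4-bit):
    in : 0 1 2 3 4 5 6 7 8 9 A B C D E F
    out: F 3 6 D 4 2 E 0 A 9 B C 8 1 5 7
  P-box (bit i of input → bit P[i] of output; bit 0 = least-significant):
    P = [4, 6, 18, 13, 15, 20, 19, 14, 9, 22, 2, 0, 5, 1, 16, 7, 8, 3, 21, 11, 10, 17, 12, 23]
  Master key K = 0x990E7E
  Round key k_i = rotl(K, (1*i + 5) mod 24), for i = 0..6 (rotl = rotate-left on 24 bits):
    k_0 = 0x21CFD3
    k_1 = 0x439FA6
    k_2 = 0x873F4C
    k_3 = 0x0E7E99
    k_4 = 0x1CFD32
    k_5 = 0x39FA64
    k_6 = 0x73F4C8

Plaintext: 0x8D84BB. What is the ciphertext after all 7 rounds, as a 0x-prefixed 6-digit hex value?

s_0 = plaintext = 0x8D84BB
s_1 = Round(s_0, k_0) = 0xAFAE55
s_2 = Round(s_1, k_1) = 0xF19848
s_3 = Round(s_2, k_2) = 0xCD0AA5
s_4 = Round(s_3, k_3) = 0xDFBD7A
s_5 = Round(s_4, k_4) = 0x3DDAEA
s_6 = Round(s_5, k_5) = 0xF14D15
s_7 = Round(s_6, k_6) = 0x606380

0x606380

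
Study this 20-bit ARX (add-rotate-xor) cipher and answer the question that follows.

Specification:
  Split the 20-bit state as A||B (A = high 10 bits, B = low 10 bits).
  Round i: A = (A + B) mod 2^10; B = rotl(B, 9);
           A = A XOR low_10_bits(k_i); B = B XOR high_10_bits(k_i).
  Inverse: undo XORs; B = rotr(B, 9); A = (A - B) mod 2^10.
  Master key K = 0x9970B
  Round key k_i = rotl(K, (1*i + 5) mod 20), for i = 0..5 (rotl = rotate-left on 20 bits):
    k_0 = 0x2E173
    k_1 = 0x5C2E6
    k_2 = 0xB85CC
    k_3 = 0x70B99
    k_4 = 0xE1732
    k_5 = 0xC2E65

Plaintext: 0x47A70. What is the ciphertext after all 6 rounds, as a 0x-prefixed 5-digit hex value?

s_0 = plaintext = 0x47A70
s_1 = Round(s_0, k_0) = 0xBF580
s_2 = Round(s_1, k_1) = 0xA6DB0
s_3 = Round(s_2, k_2) = 0x61E39
s_4 = Round(s_3, k_3) = 0x166DE
s_5 = Round(s_4, k_4) = 0x016EA
s_6 = Round(s_5, k_5) = 0x22A7E

0x22A7E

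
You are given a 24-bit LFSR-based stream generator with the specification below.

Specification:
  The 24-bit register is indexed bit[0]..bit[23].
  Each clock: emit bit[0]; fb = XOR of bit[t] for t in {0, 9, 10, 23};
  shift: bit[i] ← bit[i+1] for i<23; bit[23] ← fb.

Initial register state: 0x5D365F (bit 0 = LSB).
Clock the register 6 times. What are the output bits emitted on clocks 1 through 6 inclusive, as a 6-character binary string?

reg_0 = 0x5D365F
clock 1: out=1, reg = 0xAE9B2F
clock 2: out=1, reg = 0xD74D97
clock 3: out=1, reg = 0xEBA6CB
clock 4: out=1, reg = 0x75D365
clock 5: out=1, reg = 0x3AE9B2
clock 6: out=0, reg = 0x1D74D9

111110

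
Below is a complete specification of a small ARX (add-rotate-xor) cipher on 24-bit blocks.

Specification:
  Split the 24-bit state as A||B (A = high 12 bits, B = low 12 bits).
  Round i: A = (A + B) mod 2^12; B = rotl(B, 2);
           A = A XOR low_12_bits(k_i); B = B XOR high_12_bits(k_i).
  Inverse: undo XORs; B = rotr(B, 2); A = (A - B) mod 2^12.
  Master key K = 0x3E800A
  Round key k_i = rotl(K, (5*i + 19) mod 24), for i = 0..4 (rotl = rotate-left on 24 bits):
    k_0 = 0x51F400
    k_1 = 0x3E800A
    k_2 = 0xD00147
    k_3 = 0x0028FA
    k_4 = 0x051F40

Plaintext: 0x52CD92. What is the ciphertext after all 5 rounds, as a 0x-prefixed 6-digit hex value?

0x64FE6E

s_0 = plaintext = 0x52CD92
s_1 = Round(s_0, k_0) = 0x6BE354
s_2 = Round(s_1, k_1) = 0xA18EB8
s_3 = Round(s_2, k_2) = 0x9977E3
s_4 = Round(s_3, k_3) = 0x980F8F
s_5 = Round(s_4, k_4) = 0x64FE6E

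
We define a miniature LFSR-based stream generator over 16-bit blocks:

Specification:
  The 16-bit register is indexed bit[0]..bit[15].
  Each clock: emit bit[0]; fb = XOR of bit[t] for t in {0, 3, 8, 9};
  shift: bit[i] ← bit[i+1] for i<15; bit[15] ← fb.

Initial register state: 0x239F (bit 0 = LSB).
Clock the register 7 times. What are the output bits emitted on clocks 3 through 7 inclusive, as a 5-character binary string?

reg_0 = 0x239F
clock 1: out=1, reg = 0x11CF
clock 2: out=1, reg = 0x88E7
clock 3: out=1, reg = 0xC473
clock 4: out=1, reg = 0xE239
clock 5: out=1, reg = 0xF11C
clock 6: out=0, reg = 0x788E
clock 7: out=0, reg = 0xBC47

11100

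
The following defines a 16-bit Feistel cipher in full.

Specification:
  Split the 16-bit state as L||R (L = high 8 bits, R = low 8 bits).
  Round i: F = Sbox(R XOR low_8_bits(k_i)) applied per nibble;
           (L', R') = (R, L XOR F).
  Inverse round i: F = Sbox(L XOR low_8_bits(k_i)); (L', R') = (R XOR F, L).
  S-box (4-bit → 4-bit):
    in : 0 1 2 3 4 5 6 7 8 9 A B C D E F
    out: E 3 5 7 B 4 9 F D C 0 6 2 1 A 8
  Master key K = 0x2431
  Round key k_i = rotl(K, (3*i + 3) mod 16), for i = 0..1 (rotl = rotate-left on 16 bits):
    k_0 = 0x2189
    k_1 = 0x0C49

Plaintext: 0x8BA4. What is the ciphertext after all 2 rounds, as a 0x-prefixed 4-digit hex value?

0xDA63

s_0 = plaintext = 0x8BA4
s_1 = Round(s_0, k_0) = 0xA4DA
s_2 = Round(s_1, k_1) = 0xDA63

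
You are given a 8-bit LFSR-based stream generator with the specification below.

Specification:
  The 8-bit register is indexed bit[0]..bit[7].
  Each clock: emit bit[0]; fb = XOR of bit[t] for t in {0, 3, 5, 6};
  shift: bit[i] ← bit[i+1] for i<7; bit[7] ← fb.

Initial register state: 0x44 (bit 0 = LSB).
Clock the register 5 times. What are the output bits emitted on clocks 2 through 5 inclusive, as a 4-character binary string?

reg_0 = 0x44
clock 1: out=0, reg = 0xA2
clock 2: out=0, reg = 0xD1
clock 3: out=1, reg = 0x68
clock 4: out=0, reg = 0xB4
clock 5: out=0, reg = 0xDA

0100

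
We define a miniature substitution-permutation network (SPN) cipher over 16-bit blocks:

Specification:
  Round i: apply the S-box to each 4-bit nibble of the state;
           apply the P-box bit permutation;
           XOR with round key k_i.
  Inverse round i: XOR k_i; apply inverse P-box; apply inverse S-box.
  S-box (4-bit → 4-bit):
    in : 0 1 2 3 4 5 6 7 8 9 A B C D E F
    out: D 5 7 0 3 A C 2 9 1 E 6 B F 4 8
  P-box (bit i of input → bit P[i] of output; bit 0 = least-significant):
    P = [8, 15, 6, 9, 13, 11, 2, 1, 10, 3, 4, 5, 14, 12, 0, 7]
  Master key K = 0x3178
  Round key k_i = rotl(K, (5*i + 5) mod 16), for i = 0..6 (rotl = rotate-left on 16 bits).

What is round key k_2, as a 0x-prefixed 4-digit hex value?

K = 0x3178
k_0 = rotl(K, (5*0+5) mod 16) = rotl(K, 5) = 0x2F06
k_1 = rotl(K, (5*1+5) mod 16) = rotl(K, 10) = 0xE0C5
k_2 = rotl(K, (5*2+5) mod 16) = rotl(K, 15) = 0x18BC

0x18BC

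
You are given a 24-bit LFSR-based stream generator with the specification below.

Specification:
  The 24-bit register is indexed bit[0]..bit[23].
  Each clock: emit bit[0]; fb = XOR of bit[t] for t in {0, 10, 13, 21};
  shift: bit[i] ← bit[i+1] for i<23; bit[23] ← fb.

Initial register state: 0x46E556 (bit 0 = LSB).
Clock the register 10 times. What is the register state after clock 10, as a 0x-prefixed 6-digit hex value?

reg_0 = 0x46E556
clock 1: out=0, reg = 0x2372AB
clock 2: out=1, reg = 0x91B955
clock 3: out=1, reg = 0x48DCAA
clock 4: out=0, reg = 0xA46E55
clock 5: out=1, reg = 0x52372A
clock 6: out=0, reg = 0x291B95
clock 7: out=1, reg = 0x148DCA
clock 8: out=0, reg = 0x8A46E5
clock 9: out=1, reg = 0x452372
clock 10: out=0, reg = 0xA291B9

0xA291B9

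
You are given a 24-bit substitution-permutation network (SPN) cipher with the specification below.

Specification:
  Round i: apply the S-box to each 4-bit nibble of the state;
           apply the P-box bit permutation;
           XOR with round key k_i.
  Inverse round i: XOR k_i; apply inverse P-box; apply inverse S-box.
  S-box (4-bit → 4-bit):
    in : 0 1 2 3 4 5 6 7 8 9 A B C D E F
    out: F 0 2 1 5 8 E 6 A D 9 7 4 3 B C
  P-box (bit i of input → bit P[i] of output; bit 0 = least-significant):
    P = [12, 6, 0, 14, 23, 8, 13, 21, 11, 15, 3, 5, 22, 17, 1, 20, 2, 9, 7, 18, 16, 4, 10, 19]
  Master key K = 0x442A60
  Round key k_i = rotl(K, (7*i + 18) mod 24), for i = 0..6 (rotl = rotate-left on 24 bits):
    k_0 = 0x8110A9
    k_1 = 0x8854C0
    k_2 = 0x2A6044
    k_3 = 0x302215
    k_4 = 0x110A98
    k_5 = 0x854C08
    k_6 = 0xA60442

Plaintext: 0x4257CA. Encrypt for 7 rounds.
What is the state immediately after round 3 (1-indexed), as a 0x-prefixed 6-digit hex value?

0x48C7D5

s_0 = plaintext = 0x4257CA
s_1 = Round(s_0, k_0) = 0x90E6A1
s_2 = Round(s_1, k_1) = 0x77D26C
s_3 = Round(s_2, k_2) = 0x48C7D5
s_4 = Round(s_3, k_3) = 0xB5E51F
s_5 = Round(s_4, k_4) = 0x464EA9
s_6 = Round(s_5, k_5) = 0x6092AB
s_7 = Round(s_6, k_6) = 0x5A9295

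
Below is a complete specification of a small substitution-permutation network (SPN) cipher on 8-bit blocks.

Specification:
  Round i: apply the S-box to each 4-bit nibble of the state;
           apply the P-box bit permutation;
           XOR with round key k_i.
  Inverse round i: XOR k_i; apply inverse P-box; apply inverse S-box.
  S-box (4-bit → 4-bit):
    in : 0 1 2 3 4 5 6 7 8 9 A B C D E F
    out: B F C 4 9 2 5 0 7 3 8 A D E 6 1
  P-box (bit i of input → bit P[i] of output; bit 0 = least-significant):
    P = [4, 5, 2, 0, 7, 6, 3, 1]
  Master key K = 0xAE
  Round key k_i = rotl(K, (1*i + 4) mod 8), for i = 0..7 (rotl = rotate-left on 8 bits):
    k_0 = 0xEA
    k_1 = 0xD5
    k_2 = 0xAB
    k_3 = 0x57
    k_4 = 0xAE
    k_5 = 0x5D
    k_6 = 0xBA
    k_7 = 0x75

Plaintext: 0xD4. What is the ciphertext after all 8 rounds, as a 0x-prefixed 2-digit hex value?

0xD0

s_0 = plaintext = 0xD4
s_1 = Round(s_0, k_0) = 0xB1
s_2 = Round(s_1, k_1) = 0xA2
s_3 = Round(s_2, k_2) = 0xAC
s_4 = Round(s_3, k_3) = 0x40
s_5 = Round(s_4, k_4) = 0x1D
s_6 = Round(s_5, k_5) = 0xB2
s_7 = Round(s_6, k_6) = 0xFD
s_8 = Round(s_7, k_7) = 0xD0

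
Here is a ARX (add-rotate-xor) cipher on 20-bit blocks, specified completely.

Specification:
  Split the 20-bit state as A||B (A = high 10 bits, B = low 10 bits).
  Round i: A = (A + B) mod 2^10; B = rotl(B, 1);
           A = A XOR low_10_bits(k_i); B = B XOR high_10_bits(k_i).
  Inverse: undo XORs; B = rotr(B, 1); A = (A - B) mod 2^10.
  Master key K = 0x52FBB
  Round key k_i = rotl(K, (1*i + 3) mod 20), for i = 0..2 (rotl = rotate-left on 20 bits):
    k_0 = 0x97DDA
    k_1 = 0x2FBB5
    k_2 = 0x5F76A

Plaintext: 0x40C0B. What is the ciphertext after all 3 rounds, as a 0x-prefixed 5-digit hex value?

0xEFD27

s_0 = plaintext = 0x40C0B
s_1 = Round(s_0, k_0) = 0x35249
s_2 = Round(s_1, k_1) = 0x2A02D
s_3 = Round(s_2, k_2) = 0xEFD27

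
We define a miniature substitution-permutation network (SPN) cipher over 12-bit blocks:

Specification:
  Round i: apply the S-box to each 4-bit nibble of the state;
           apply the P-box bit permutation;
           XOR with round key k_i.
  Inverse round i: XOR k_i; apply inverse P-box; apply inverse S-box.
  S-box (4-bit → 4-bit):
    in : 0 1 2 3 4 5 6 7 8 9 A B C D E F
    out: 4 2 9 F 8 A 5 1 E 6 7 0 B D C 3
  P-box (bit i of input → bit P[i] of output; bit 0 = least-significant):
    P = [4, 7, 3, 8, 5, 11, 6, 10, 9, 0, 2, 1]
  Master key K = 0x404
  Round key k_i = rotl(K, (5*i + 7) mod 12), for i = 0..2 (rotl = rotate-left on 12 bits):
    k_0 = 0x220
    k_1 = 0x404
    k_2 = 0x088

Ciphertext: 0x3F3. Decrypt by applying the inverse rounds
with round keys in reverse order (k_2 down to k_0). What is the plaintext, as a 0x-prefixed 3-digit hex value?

0x7B5

s_0 = ciphertext = 0x3F3
s_1 = InvRound(s_0, k_2) = 0xC6D
s_2 = InvRound(s_1, k_1) = 0x1A0
s_3 = InvRound(s_2, k_0) = 0x7B5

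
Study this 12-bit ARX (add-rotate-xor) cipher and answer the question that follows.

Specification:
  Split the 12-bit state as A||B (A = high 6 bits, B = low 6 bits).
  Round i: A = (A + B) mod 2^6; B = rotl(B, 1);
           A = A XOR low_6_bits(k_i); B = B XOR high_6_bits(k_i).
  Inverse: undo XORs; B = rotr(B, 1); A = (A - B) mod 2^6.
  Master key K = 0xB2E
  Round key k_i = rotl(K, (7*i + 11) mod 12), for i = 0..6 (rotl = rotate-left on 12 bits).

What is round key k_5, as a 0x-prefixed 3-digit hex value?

0xACB

K = 0xB2E
k_0 = rotl(K, (7*0+11) mod 12) = rotl(K, 11) = 0x597
k_1 = rotl(K, (7*1+11) mod 12) = rotl(K, 6) = 0xBAC
k_2 = rotl(K, (7*2+11) mod 12) = rotl(K, 1) = 0x65D
k_3 = rotl(K, (7*3+11) mod 12) = rotl(K, 8) = 0xEB2
k_4 = rotl(K, (7*4+11) mod 12) = rotl(K, 3) = 0x975
k_5 = rotl(K, (7*5+11) mod 12) = rotl(K, 10) = 0xACB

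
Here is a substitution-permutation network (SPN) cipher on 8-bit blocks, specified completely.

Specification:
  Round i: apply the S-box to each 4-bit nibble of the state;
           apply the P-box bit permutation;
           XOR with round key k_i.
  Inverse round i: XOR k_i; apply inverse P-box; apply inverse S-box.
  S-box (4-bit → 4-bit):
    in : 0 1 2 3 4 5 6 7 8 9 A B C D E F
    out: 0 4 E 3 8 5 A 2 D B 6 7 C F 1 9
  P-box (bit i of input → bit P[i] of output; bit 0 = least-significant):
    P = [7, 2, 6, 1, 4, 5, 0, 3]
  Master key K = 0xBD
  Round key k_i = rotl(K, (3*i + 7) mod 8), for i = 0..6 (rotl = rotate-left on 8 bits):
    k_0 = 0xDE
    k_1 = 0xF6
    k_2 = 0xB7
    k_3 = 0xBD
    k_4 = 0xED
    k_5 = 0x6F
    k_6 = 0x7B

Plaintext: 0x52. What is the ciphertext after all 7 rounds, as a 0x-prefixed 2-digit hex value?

s_0 = plaintext = 0x52
s_1 = Round(s_0, k_0) = 0x89
s_2 = Round(s_1, k_1) = 0x69
s_3 = Round(s_2, k_2) = 0x19
s_4 = Round(s_3, k_3) = 0x3A
s_5 = Round(s_4, k_4) = 0x99
s_6 = Round(s_5, k_5) = 0xD1
s_7 = Round(s_6, k_6) = 0x02

0x02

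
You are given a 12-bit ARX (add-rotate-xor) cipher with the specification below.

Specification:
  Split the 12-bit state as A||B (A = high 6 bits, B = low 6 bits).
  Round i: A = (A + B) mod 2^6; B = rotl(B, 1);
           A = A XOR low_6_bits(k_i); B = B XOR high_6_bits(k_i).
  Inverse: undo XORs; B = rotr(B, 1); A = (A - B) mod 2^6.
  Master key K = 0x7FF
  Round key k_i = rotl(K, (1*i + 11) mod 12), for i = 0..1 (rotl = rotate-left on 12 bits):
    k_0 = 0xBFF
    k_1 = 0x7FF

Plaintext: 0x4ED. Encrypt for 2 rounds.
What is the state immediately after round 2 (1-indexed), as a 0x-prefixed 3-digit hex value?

s_0 = plaintext = 0x4ED
s_1 = Round(s_0, k_0) = 0xFF4
s_2 = Round(s_1, k_1) = 0x336

0x336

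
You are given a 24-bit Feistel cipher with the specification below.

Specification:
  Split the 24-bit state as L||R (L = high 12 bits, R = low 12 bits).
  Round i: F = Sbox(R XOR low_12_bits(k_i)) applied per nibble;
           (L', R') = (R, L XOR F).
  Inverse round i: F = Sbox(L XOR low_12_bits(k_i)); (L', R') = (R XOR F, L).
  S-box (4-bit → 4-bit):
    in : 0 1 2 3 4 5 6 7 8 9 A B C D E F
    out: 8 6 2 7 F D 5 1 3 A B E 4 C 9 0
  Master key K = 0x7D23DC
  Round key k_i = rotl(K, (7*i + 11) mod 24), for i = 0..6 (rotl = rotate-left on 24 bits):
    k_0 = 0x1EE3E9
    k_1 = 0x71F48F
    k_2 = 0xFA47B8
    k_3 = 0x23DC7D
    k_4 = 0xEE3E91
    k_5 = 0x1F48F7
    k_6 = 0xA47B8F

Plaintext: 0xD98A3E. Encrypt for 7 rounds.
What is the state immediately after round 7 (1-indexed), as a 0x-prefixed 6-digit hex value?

0xEA1F3B

s_0 = plaintext = 0xD98A3E
s_1 = Round(s_0, k_0) = 0xA3E759
s_2 = Round(s_1, k_1) = 0x759DFB
s_3 = Round(s_2, k_2) = 0xDFBCAE
s_4 = Round(s_3, k_3) = 0xCAE53C
s_5 = Round(s_4, k_4) = 0x53C212
s_6 = Round(s_5, k_5) = 0x212EA1
s_7 = Round(s_6, k_6) = 0xEA1F3B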